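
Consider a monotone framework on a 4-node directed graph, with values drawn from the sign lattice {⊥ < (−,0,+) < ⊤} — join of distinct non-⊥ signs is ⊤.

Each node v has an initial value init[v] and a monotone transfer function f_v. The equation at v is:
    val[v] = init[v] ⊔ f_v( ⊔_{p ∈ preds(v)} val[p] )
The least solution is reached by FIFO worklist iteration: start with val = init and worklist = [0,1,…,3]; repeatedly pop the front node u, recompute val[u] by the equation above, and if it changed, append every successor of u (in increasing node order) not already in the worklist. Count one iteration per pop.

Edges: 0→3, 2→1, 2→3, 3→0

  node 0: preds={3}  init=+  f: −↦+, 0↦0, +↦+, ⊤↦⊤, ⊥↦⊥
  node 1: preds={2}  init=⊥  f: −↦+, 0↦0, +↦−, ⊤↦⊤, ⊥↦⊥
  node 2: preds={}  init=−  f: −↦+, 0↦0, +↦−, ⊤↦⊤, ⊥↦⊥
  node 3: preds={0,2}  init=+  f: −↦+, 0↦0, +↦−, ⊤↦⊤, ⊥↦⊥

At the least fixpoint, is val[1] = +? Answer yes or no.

yes

Trace (6 dequeues):
  [1] u=0 | in + | out + | ==
  [2] u=1 | in − | out + | prev ⊥ | push {}
  [3] u=2 | in ⊥ | out − | ==
  [4] u=3 | in ⊤ | out ⊤ | prev + | push {0}
  [5] u=0 | in ⊤ | out ⊤ | prev + | push {3}
  [6] u=3 | in ⊤ | out ⊤ | ==

Converged values:
  [0] ⊤
  [1] +
  [2] −
  [3] ⊤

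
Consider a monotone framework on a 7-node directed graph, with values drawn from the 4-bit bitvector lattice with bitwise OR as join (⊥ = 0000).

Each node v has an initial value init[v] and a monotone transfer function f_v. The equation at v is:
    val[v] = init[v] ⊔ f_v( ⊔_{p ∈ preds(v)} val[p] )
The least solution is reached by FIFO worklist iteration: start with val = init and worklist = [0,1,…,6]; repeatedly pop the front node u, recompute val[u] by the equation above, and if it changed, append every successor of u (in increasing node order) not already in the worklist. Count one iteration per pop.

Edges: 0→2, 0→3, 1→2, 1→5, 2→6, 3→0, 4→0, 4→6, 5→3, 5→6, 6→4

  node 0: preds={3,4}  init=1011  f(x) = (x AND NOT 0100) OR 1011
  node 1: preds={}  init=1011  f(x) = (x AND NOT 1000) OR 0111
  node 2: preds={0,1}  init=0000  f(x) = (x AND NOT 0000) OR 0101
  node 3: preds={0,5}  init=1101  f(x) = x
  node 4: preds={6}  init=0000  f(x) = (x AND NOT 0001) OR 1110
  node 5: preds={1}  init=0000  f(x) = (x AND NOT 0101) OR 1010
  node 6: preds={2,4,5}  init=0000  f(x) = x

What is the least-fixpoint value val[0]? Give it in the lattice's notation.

1011

Iteration log — 10 steps:
  step 1. node 0  ⊔preds=1101  new=1011  stable
  step 2. node 1  ⊔preds=0000  new=1111  old=1011  +wl: 
  step 3. node 2  ⊔preds=1111  new=1111  old=0000  +wl: 
  step 4. node 3  ⊔preds=1011  new=1111  old=1101  +wl: 0
  step 5. node 4  ⊔preds=0000  new=1110  old=0000  +wl: 
  step 6. node 5  ⊔preds=1111  new=1010  old=0000  +wl: 3
  step 7. node 6  ⊔preds=1111  new=1111  old=0000  +wl: 4
  step 8. node 0  ⊔preds=1111  new=1011  stable
  step 9. node 3  ⊔preds=1011  new=1111  stable
  step 10. node 4  ⊔preds=1111  new=1110  stable

Least fixpoint reached:
  node 0: 1011
  node 1: 1111
  node 2: 1111
  node 3: 1111
  node 4: 1110
  node 5: 1010
  node 6: 1111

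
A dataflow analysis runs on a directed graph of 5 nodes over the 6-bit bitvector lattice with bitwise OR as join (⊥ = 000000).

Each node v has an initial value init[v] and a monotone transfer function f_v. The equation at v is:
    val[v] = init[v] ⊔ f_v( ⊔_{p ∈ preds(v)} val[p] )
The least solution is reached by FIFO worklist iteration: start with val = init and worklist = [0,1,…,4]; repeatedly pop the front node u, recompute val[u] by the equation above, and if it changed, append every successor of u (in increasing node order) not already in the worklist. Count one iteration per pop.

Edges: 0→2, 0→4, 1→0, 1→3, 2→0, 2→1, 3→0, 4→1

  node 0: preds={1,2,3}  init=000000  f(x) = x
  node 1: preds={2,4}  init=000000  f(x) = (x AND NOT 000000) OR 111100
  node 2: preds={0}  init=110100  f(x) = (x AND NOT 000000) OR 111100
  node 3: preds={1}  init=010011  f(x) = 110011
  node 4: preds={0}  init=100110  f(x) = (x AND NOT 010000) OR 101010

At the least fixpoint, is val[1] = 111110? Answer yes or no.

no

Trace (11 dequeues):
  [1] u=0 | in 110111 | out 110111 | prev 000000 | push {}
  [2] u=1 | in 110110 | out 111110 | prev 000000 | push {0}
  [3] u=2 | in 110111 | out 111111 | prev 110100 | push {1}
  [4] u=3 | in 111110 | out 110011 | prev 010011 | push {}
  [5] u=4 | in 110111 | out 101111 | prev 100110 | push {}
  [6] u=0 | in 111111 | out 111111 | prev 110111 | push {2,4}
  [7] u=1 | in 111111 | out 111111 | prev 111110 | push {0,3}
  [8] u=2 | in 111111 | out 111111 | ==
  [9] u=4 | in 111111 | out 101111 | ==
  [10] u=0 | in 111111 | out 111111 | ==
  [11] u=3 | in 111111 | out 110011 | ==

Converged values:
  [0] 111111
  [1] 111111
  [2] 111111
  [3] 110011
  [4] 101111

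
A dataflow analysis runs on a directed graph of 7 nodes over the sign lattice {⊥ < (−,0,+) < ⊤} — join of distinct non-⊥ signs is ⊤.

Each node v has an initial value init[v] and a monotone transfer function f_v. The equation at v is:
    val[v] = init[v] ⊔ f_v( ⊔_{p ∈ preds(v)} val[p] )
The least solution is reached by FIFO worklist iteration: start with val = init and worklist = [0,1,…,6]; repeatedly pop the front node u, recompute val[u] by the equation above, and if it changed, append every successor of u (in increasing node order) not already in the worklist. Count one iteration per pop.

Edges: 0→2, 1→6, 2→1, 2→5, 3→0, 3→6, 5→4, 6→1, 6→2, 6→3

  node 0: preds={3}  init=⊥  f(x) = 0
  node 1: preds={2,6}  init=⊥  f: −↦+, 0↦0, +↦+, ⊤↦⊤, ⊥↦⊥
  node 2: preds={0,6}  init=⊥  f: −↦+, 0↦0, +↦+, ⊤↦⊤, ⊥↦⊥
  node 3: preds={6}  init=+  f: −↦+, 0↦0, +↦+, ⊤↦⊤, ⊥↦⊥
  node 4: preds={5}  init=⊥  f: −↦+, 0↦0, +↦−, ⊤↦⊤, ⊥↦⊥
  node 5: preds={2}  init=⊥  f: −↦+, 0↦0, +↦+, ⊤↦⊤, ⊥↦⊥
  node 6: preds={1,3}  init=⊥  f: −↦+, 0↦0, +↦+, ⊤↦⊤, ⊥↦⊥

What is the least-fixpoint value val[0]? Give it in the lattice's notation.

0

Iteration log — 19 steps:
  step 1. node 0  ⊔preds=+  new=0  old=⊥  +wl: 
  step 2. node 1  ⊔preds=⊥  new=⊥  stable
  step 3. node 2  ⊔preds=0  new=0  old=⊥  +wl: 1
  step 4. node 3  ⊔preds=⊥  new=+  stable
  step 5. node 4  ⊔preds=⊥  new=⊥  stable
  step 6. node 5  ⊔preds=0  new=0  old=⊥  +wl: 4
  step 7. node 6  ⊔preds=+  new=+  old=⊥  +wl: 2,3
  step 8. node 1  ⊔preds=⊤  new=⊤  old=⊥  +wl: 6
  step 9. node 4  ⊔preds=0  new=0  old=⊥  +wl: 
  step 10. node 2  ⊔preds=⊤  new=⊤  old=0  +wl: 1,5
  step 11. node 3  ⊔preds=+  new=+  stable
  step 12. node 6  ⊔preds=⊤  new=⊤  old=+  +wl: 2,3
  step 13. node 1  ⊔preds=⊤  new=⊤  stable
  step 14. node 5  ⊔preds=⊤  new=⊤  old=0  +wl: 4
  step 15. node 2  ⊔preds=⊤  new=⊤  stable
  step 16. node 3  ⊔preds=⊤  new=⊤  old=+  +wl: 0,6
  step 17. node 4  ⊔preds=⊤  new=⊤  old=0  +wl: 
  step 18. node 0  ⊔preds=⊤  new=0  stable
  step 19. node 6  ⊔preds=⊤  new=⊤  stable

Least fixpoint reached:
  node 0: 0
  node 1: ⊤
  node 2: ⊤
  node 3: ⊤
  node 4: ⊤
  node 5: ⊤
  node 6: ⊤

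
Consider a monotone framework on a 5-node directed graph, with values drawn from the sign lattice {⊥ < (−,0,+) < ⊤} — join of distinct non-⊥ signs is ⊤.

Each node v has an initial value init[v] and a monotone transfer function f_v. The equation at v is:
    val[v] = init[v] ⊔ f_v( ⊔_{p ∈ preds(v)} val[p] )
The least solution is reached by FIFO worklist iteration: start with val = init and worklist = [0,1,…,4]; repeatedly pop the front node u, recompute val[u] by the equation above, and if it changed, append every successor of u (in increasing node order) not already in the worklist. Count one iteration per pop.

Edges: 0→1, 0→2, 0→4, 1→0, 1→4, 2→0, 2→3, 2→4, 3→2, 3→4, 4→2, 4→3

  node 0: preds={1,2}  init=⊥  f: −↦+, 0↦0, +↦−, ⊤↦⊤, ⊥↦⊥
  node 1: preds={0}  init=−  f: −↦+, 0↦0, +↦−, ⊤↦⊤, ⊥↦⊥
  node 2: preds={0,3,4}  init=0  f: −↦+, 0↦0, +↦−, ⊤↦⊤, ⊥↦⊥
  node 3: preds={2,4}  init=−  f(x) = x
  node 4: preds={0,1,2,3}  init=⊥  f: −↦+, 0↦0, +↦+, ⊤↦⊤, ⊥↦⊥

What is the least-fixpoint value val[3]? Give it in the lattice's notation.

Iteration log — 8 steps:
  step 1. node 0  ⊔preds=⊤  new=⊤  old=⊥  +wl: 
  step 2. node 1  ⊔preds=⊤  new=⊤  old=−  +wl: 0
  step 3. node 2  ⊔preds=⊤  new=⊤  old=0  +wl: 
  step 4. node 3  ⊔preds=⊤  new=⊤  old=−  +wl: 2
  step 5. node 4  ⊔preds=⊤  new=⊤  old=⊥  +wl: 3
  step 6. node 0  ⊔preds=⊤  new=⊤  stable
  step 7. node 2  ⊔preds=⊤  new=⊤  stable
  step 8. node 3  ⊔preds=⊤  new=⊤  stable

Least fixpoint reached:
  node 0: ⊤
  node 1: ⊤
  node 2: ⊤
  node 3: ⊤
  node 4: ⊤

⊤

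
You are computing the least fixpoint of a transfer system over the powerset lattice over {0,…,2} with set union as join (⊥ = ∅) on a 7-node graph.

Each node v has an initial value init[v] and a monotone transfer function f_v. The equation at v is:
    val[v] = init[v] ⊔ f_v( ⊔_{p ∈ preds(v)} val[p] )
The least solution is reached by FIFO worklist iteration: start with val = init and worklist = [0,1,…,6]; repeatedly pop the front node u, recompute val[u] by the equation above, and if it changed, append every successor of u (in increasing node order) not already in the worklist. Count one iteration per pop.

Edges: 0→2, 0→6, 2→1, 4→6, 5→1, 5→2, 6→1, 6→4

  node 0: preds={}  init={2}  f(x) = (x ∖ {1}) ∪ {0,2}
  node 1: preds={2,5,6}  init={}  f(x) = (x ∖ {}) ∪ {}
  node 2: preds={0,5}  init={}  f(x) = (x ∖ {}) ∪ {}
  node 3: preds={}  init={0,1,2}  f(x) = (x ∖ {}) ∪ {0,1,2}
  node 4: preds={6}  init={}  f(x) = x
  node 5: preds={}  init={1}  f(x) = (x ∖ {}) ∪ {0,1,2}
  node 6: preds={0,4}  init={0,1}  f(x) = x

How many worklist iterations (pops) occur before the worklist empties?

Iteration log — 11 steps:
  step 1. node 0  ⊔preds={}  new={0,2}  old={2}  +wl: 
  step 2. node 1  ⊔preds={0,1}  new={0,1}  old={}  +wl: 
  step 3. node 2  ⊔preds={0,1,2}  new={0,1,2}  old={}  +wl: 1
  step 4. node 3  ⊔preds={}  new={0,1,2}  stable
  step 5. node 4  ⊔preds={0,1}  new={0,1}  old={}  +wl: 
  step 6. node 5  ⊔preds={}  new={0,1,2}  old={1}  +wl: 2
  step 7. node 6  ⊔preds={0,1,2}  new={0,1,2}  old={0,1}  +wl: 4
  step 8. node 1  ⊔preds={0,1,2}  new={0,1,2}  old={0,1}  +wl: 
  step 9. node 2  ⊔preds={0,1,2}  new={0,1,2}  stable
  step 10. node 4  ⊔preds={0,1,2}  new={0,1,2}  old={0,1}  +wl: 6
  step 11. node 6  ⊔preds={0,1,2}  new={0,1,2}  stable

Least fixpoint reached:
  node 0: {0,2}
  node 1: {0,1,2}
  node 2: {0,1,2}
  node 3: {0,1,2}
  node 4: {0,1,2}
  node 5: {0,1,2}
  node 6: {0,1,2}

11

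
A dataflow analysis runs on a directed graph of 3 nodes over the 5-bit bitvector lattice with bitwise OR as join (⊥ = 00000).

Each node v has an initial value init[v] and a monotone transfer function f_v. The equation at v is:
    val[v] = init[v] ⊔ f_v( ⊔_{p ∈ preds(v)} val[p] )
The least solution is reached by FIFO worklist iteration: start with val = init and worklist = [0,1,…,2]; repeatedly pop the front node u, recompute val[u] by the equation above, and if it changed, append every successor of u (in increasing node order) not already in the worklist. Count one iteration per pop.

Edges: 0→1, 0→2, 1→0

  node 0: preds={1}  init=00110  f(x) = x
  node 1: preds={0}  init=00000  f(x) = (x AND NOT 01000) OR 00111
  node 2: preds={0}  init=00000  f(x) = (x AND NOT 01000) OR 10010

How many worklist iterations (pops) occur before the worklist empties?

Worklist (6 pops):
  #1 pop 0: in=00000 → 00110 (no change)
  #2 pop 1: in=00110 → 00111 (was 00000); enqueue [0]
  #3 pop 2: in=00110 → 10110 (was 00000); enqueue []
  #4 pop 0: in=00111 → 00111 (was 00110); enqueue [1,2]
  #5 pop 1: in=00111 → 00111 (no change)
  #6 pop 2: in=00111 → 10111 (was 10110); enqueue []

Fixpoint:
  val[0] = 00111
  val[1] = 00111
  val[2] = 10111

6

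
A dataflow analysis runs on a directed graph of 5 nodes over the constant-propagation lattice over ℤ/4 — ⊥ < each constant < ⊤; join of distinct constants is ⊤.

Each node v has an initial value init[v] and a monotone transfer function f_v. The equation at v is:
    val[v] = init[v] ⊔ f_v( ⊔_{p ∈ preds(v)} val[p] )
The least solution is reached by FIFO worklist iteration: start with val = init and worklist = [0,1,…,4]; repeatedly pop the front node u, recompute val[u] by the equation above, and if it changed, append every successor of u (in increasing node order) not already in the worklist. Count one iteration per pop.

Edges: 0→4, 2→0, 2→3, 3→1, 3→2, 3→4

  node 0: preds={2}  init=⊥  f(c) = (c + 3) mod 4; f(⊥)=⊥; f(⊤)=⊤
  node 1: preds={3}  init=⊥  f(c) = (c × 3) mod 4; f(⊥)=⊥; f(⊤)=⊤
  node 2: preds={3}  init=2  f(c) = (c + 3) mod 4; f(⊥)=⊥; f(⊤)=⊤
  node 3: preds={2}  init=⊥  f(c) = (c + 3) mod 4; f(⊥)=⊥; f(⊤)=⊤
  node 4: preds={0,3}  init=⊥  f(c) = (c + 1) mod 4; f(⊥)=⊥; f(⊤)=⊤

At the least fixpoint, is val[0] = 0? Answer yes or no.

Trace (12 dequeues):
  [1] u=0 | in 2 | out 1 | prev ⊥ | push {}
  [2] u=1 | in ⊥ | out ⊥ | ==
  [3] u=2 | in ⊥ | out 2 | ==
  [4] u=3 | in 2 | out 1 | prev ⊥ | push {1,2}
  [5] u=4 | in 1 | out 2 | prev ⊥ | push {}
  [6] u=1 | in 1 | out 3 | prev ⊥ | push {}
  [7] u=2 | in 1 | out ⊤ | prev 2 | push {0,3}
  [8] u=0 | in ⊤ | out ⊤ | prev 1 | push {4}
  [9] u=3 | in ⊤ | out ⊤ | prev 1 | push {1,2}
  [10] u=4 | in ⊤ | out ⊤ | prev 2 | push {}
  [11] u=1 | in ⊤ | out ⊤ | prev 3 | push {}
  [12] u=2 | in ⊤ | out ⊤ | ==

Converged values:
  [0] ⊤
  [1] ⊤
  [2] ⊤
  [3] ⊤
  [4] ⊤

no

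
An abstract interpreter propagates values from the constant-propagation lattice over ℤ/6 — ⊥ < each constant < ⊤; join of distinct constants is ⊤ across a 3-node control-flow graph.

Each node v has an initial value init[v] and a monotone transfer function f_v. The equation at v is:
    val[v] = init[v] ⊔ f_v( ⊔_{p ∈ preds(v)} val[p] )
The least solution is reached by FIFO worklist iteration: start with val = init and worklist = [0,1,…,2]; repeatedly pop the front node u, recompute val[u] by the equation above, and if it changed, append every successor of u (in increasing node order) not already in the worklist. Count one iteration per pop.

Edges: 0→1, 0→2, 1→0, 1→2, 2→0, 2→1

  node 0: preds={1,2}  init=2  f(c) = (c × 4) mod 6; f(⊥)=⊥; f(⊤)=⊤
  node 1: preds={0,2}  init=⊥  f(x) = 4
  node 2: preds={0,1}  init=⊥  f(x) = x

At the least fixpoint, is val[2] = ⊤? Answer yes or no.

Worklist (6 pops):
  #1 pop 0: in=⊥ → 2 (no change)
  #2 pop 1: in=2 → 4 (was ⊥); enqueue [0]
  #3 pop 2: in=⊤ → ⊤ (was ⊥); enqueue [1]
  #4 pop 0: in=⊤ → ⊤ (was 2); enqueue [2]
  #5 pop 1: in=⊤ → 4 (no change)
  #6 pop 2: in=⊤ → ⊤ (no change)

Fixpoint:
  val[0] = ⊤
  val[1] = 4
  val[2] = ⊤

yes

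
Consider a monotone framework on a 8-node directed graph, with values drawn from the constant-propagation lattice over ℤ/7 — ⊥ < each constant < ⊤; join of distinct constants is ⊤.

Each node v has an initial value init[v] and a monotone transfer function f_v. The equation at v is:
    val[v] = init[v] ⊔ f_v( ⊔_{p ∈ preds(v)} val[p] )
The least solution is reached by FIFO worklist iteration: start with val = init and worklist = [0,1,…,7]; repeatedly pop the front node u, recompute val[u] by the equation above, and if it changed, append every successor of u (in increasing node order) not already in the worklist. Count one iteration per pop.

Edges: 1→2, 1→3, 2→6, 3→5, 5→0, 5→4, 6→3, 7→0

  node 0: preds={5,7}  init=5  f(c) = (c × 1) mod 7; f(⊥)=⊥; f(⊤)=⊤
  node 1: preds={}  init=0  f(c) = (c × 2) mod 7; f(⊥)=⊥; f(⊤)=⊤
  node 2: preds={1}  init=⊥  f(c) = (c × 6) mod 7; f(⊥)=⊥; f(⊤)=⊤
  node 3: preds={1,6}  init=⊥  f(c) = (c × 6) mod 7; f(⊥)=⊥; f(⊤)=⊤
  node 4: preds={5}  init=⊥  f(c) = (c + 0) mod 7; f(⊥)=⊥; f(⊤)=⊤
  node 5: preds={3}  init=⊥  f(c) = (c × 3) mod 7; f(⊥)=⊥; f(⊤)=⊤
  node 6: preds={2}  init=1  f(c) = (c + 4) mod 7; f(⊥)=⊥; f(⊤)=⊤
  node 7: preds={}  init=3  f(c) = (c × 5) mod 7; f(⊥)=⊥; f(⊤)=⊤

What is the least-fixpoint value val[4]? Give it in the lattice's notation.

Trace (11 dequeues):
  [1] u=0 | in 3 | out ⊤ | prev 5 | push {}
  [2] u=1 | in ⊥ | out 0 | ==
  [3] u=2 | in 0 | out 0 | prev ⊥ | push {}
  [4] u=3 | in ⊤ | out ⊤ | prev ⊥ | push {}
  [5] u=4 | in ⊥ | out ⊥ | ==
  [6] u=5 | in ⊤ | out ⊤ | prev ⊥ | push {0,4}
  [7] u=6 | in 0 | out ⊤ | prev 1 | push {3}
  [8] u=7 | in ⊥ | out 3 | ==
  [9] u=0 | in ⊤ | out ⊤ | ==
  [10] u=4 | in ⊤ | out ⊤ | prev ⊥ | push {}
  [11] u=3 | in ⊤ | out ⊤ | ==

Converged values:
  [0] ⊤
  [1] 0
  [2] 0
  [3] ⊤
  [4] ⊤
  [5] ⊤
  [6] ⊤
  [7] 3

⊤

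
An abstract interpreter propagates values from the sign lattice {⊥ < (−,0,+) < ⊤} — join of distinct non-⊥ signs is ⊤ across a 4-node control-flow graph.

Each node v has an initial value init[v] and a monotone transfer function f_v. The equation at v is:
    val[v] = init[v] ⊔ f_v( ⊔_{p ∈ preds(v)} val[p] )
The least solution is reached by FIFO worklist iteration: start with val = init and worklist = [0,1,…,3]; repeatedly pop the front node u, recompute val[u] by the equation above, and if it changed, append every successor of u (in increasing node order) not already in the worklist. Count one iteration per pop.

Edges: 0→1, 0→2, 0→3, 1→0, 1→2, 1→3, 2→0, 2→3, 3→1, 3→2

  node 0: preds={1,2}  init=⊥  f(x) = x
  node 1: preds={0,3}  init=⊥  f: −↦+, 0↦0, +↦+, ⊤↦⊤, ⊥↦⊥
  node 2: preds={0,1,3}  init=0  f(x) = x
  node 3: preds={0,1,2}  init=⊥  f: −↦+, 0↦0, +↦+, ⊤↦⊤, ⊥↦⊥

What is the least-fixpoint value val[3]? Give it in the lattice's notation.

0

Trace (7 dequeues):
  [1] u=0 | in 0 | out 0 | prev ⊥ | push {}
  [2] u=1 | in 0 | out 0 | prev ⊥ | push {0}
  [3] u=2 | in 0 | out 0 | ==
  [4] u=3 | in 0 | out 0 | prev ⊥ | push {1,2}
  [5] u=0 | in 0 | out 0 | ==
  [6] u=1 | in 0 | out 0 | ==
  [7] u=2 | in 0 | out 0 | ==

Converged values:
  [0] 0
  [1] 0
  [2] 0
  [3] 0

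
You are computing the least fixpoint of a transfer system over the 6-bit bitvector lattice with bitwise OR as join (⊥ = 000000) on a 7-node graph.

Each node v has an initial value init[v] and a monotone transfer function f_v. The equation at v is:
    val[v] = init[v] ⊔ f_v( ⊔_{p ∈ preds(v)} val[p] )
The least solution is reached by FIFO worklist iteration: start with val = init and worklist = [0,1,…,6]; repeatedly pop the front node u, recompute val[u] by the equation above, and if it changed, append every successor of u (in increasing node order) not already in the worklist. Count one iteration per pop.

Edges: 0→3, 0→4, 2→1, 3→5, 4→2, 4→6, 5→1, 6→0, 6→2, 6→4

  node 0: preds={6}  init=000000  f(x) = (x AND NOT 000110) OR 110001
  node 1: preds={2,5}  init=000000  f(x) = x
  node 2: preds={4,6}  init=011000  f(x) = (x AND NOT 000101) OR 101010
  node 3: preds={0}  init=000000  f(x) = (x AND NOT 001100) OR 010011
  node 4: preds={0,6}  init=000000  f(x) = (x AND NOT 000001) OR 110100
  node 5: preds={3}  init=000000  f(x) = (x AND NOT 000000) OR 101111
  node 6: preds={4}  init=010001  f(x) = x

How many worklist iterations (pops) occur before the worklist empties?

11

Worklist (11 pops):
  #1 pop 0: in=010001 → 110001 (was 000000); enqueue []
  #2 pop 1: in=011000 → 011000 (was 000000); enqueue []
  #3 pop 2: in=010001 → 111010 (was 011000); enqueue [1]
  #4 pop 3: in=110001 → 110011 (was 000000); enqueue []
  #5 pop 4: in=110001 → 110100 (was 000000); enqueue [2]
  #6 pop 5: in=110011 → 111111 (was 000000); enqueue []
  #7 pop 6: in=110100 → 110101 (was 010001); enqueue [0,4]
  #8 pop 1: in=111111 → 111111 (was 011000); enqueue []
  #9 pop 2: in=110101 → 111010 (no change)
  #10 pop 0: in=110101 → 110001 (no change)
  #11 pop 4: in=110101 → 110100 (no change)

Fixpoint:
  val[0] = 110001
  val[1] = 111111
  val[2] = 111010
  val[3] = 110011
  val[4] = 110100
  val[5] = 111111
  val[6] = 110101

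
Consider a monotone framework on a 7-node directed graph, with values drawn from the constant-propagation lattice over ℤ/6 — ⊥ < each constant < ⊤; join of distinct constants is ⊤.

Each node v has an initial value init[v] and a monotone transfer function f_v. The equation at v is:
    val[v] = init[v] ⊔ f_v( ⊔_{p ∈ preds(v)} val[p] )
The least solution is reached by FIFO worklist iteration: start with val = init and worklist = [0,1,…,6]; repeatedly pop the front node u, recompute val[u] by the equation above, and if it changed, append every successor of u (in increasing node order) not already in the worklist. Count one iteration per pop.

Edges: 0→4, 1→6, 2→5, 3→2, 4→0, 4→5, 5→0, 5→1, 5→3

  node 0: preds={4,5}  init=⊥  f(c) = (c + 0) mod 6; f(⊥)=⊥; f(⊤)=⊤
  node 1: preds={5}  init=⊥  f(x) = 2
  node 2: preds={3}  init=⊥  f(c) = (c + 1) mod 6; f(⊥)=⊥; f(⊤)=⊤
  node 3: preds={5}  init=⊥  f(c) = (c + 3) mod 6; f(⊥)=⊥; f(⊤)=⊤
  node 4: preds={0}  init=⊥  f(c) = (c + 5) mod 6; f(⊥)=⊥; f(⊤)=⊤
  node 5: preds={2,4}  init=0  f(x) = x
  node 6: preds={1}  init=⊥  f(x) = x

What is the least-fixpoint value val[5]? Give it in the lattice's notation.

Worklist (16 pops):
  #1 pop 0: in=0 → 0 (was ⊥); enqueue []
  #2 pop 1: in=0 → 2 (was ⊥); enqueue []
  #3 pop 2: in=⊥ → ⊥ (no change)
  #4 pop 3: in=0 → 3 (was ⊥); enqueue [2]
  #5 pop 4: in=0 → 5 (was ⊥); enqueue [0]
  #6 pop 5: in=5 → ⊤ (was 0); enqueue [1,3]
  #7 pop 6: in=2 → 2 (was ⊥); enqueue []
  #8 pop 2: in=3 → 4 (was ⊥); enqueue [5]
  #9 pop 0: in=⊤ → ⊤ (was 0); enqueue [4]
  #10 pop 1: in=⊤ → 2 (no change)
  #11 pop 3: in=⊤ → ⊤ (was 3); enqueue [2]
  #12 pop 5: in=⊤ → ⊤ (no change)
  #13 pop 4: in=⊤ → ⊤ (was 5); enqueue [0,5]
  #14 pop 2: in=⊤ → ⊤ (was 4); enqueue []
  #15 pop 0: in=⊤ → ⊤ (no change)
  #16 pop 5: in=⊤ → ⊤ (no change)

Fixpoint:
  val[0] = ⊤
  val[1] = 2
  val[2] = ⊤
  val[3] = ⊤
  val[4] = ⊤
  val[5] = ⊤
  val[6] = 2

⊤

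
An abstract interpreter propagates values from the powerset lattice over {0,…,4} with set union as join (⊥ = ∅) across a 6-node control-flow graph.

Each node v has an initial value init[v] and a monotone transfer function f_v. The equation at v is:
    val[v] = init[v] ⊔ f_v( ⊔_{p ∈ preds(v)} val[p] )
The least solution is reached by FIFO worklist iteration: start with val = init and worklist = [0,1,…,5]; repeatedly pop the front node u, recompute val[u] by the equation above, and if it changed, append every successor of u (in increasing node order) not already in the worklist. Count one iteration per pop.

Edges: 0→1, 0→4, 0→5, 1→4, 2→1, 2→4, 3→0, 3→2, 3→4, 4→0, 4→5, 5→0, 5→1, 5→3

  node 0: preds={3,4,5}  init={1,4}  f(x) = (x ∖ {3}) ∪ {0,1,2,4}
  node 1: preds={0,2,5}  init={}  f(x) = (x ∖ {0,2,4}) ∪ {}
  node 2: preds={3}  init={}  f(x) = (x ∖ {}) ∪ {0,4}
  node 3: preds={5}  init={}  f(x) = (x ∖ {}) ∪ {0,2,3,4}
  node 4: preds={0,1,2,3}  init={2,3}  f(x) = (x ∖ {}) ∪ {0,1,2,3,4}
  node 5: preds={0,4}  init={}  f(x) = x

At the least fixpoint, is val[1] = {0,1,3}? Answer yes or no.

no

Worklist (16 pops):
  #1 pop 0: in={2,3} → {0,1,2,4} (was {1,4}); enqueue []
  #2 pop 1: in={0,1,2,4} → {1} (was {}); enqueue []
  #3 pop 2: in={} → {0,4} (was {}); enqueue [1]
  #4 pop 3: in={} → {0,2,3,4} (was {}); enqueue [0,2]
  #5 pop 4: in={0,1,2,3,4} → {0,1,2,3,4} (was {2,3}); enqueue []
  #6 pop 5: in={0,1,2,3,4} → {0,1,2,3,4} (was {}); enqueue [3]
  #7 pop 1: in={0,1,2,3,4} → {1,3} (was {1}); enqueue [4]
  #8 pop 0: in={0,1,2,3,4} → {0,1,2,4} (no change)
  #9 pop 2: in={0,2,3,4} → {0,2,3,4} (was {0,4}); enqueue [1]
  #10 pop 3: in={0,1,2,3,4} → {0,1,2,3,4} (was {0,2,3,4}); enqueue [0,2]
  #11 pop 4: in={0,1,2,3,4} → {0,1,2,3,4} (no change)
  #12 pop 1: in={0,1,2,3,4} → {1,3} (no change)
  #13 pop 0: in={0,1,2,3,4} → {0,1,2,4} (no change)
  #14 pop 2: in={0,1,2,3,4} → {0,1,2,3,4} (was {0,2,3,4}); enqueue [1,4]
  #15 pop 1: in={0,1,2,3,4} → {1,3} (no change)
  #16 pop 4: in={0,1,2,3,4} → {0,1,2,3,4} (no change)

Fixpoint:
  val[0] = {0,1,2,4}
  val[1] = {1,3}
  val[2] = {0,1,2,3,4}
  val[3] = {0,1,2,3,4}
  val[4] = {0,1,2,3,4}
  val[5] = {0,1,2,3,4}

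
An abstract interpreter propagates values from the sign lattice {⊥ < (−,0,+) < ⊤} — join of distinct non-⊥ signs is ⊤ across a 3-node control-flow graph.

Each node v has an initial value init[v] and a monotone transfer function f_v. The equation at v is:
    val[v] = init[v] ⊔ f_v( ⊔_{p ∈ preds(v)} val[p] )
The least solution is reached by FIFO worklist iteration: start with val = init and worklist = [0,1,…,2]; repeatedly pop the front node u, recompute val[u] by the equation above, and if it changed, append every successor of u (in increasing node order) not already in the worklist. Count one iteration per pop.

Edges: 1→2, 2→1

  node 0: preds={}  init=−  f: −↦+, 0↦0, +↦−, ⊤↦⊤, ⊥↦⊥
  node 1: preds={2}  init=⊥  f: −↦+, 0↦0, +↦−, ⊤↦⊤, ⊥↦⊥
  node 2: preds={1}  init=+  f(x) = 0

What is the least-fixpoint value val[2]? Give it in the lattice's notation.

⊤

Worklist (5 pops):
  #1 pop 0: in=⊥ → − (no change)
  #2 pop 1: in=+ → − (was ⊥); enqueue []
  #3 pop 2: in=− → ⊤ (was +); enqueue [1]
  #4 pop 1: in=⊤ → ⊤ (was −); enqueue [2]
  #5 pop 2: in=⊤ → ⊤ (no change)

Fixpoint:
  val[0] = −
  val[1] = ⊤
  val[2] = ⊤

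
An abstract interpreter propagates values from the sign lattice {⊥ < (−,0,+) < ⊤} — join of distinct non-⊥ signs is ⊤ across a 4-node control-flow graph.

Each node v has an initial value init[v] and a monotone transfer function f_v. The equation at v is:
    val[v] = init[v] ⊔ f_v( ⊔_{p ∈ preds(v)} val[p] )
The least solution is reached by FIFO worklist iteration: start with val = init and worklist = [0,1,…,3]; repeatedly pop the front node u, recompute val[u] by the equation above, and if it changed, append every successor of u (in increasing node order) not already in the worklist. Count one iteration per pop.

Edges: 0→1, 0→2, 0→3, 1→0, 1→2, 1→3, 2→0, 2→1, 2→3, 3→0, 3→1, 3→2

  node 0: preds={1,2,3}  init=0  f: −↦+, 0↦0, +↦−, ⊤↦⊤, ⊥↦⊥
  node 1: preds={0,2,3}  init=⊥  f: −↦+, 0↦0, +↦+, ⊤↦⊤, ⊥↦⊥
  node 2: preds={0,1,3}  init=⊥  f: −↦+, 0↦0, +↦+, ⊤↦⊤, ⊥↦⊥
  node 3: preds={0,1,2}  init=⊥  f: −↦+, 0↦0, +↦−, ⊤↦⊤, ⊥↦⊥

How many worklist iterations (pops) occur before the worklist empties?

7

Worklist (7 pops):
  #1 pop 0: in=⊥ → 0 (no change)
  #2 pop 1: in=0 → 0 (was ⊥); enqueue [0]
  #3 pop 2: in=0 → 0 (was ⊥); enqueue [1]
  #4 pop 3: in=0 → 0 (was ⊥); enqueue [2]
  #5 pop 0: in=0 → 0 (no change)
  #6 pop 1: in=0 → 0 (no change)
  #7 pop 2: in=0 → 0 (no change)

Fixpoint:
  val[0] = 0
  val[1] = 0
  val[2] = 0
  val[3] = 0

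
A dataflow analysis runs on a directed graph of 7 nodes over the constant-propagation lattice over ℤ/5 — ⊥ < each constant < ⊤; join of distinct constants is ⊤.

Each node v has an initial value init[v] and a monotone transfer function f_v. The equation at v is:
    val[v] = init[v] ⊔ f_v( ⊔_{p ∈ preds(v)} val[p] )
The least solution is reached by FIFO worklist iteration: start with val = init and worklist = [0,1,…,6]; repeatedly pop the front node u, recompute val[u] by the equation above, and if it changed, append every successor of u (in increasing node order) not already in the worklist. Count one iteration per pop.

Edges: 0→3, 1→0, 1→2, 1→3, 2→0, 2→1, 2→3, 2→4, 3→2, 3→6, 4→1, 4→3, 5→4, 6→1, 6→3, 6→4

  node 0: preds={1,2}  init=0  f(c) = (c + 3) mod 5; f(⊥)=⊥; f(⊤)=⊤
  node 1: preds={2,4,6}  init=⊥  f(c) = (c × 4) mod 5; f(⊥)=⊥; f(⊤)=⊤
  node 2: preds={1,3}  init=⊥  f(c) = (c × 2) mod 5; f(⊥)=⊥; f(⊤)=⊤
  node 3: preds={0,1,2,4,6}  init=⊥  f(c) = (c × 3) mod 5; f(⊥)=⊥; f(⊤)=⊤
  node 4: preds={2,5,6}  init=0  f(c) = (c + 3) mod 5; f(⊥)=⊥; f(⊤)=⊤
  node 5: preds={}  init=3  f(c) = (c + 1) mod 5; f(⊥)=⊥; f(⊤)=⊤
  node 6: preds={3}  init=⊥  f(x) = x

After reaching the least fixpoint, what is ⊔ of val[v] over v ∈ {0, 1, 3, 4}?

Trace (19 dequeues):
  [1] u=0 | in ⊥ | out 0 | ==
  [2] u=1 | in 0 | out 0 | prev ⊥ | push {0}
  [3] u=2 | in 0 | out 0 | prev ⊥ | push {1}
  [4] u=3 | in 0 | out 0 | prev ⊥ | push {2}
  [5] u=4 | in ⊤ | out ⊤ | prev 0 | push {3}
  [6] u=5 | in ⊥ | out 3 | ==
  [7] u=6 | in 0 | out 0 | prev ⊥ | push {4}
  [8] u=0 | in 0 | out ⊤ | prev 0 | push {}
  [9] u=1 | in ⊤ | out ⊤ | prev 0 | push {0}
  [10] u=2 | in ⊤ | out ⊤ | prev 0 | push {1}
  [11] u=3 | in ⊤ | out ⊤ | prev 0 | push {2,6}
  [12] u=4 | in ⊤ | out ⊤ | ==
  [13] u=0 | in ⊤ | out ⊤ | ==
  [14] u=1 | in ⊤ | out ⊤ | ==
  [15] u=2 | in ⊤ | out ⊤ | ==
  [16] u=6 | in ⊤ | out ⊤ | prev 0 | push {1,3,4}
  [17] u=1 | in ⊤ | out ⊤ | ==
  [18] u=3 | in ⊤ | out ⊤ | ==
  [19] u=4 | in ⊤ | out ⊤ | ==

Converged values:
  [0] ⊤
  [1] ⊤
  [2] ⊤
  [3] ⊤
  [4] ⊤
  [5] 3
  [6] ⊤

⊤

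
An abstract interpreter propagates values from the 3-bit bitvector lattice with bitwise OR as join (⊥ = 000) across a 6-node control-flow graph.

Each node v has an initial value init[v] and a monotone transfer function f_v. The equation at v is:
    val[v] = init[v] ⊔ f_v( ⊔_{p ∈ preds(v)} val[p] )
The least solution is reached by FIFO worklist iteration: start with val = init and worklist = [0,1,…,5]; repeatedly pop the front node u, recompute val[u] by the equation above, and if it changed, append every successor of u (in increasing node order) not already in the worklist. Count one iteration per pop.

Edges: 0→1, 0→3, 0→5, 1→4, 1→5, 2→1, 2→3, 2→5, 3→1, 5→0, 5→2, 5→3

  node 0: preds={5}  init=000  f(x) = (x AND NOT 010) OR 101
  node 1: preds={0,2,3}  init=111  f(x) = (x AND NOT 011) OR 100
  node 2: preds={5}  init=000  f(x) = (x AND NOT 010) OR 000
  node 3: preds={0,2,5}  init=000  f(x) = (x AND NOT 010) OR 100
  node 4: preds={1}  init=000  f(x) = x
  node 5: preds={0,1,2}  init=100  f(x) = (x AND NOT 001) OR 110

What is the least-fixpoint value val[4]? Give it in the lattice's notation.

Worklist (10 pops):
  #1 pop 0: in=100 → 101 (was 000); enqueue []
  #2 pop 1: in=101 → 111 (no change)
  #3 pop 2: in=100 → 100 (was 000); enqueue [1]
  #4 pop 3: in=101 → 101 (was 000); enqueue []
  #5 pop 4: in=111 → 111 (was 000); enqueue []
  #6 pop 5: in=111 → 110 (was 100); enqueue [0,2,3]
  #7 pop 1: in=101 → 111 (no change)
  #8 pop 0: in=110 → 101 (no change)
  #9 pop 2: in=110 → 100 (no change)
  #10 pop 3: in=111 → 101 (no change)

Fixpoint:
  val[0] = 101
  val[1] = 111
  val[2] = 100
  val[3] = 101
  val[4] = 111
  val[5] = 110

111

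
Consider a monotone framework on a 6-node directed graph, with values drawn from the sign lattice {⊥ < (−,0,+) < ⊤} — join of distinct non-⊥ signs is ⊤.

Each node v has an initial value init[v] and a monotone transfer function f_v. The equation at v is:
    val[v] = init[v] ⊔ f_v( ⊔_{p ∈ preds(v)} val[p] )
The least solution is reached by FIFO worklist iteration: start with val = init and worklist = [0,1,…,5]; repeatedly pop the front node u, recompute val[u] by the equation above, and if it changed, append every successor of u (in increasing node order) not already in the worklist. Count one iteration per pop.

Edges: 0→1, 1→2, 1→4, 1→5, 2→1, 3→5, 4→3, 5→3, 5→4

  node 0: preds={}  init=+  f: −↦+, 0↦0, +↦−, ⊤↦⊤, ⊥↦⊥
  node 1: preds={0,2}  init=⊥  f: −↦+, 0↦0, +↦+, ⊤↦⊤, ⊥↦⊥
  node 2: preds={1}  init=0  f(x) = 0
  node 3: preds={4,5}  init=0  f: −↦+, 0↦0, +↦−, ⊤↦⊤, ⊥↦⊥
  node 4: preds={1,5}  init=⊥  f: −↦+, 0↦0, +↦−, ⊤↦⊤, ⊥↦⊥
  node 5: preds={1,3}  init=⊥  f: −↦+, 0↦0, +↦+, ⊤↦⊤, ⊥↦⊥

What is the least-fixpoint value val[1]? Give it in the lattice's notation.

⊤

Iteration log — 9 steps:
  step 1. node 0  ⊔preds=⊥  new=+  stable
  step 2. node 1  ⊔preds=⊤  new=⊤  old=⊥  +wl: 
  step 3. node 2  ⊔preds=⊤  new=0  stable
  step 4. node 3  ⊔preds=⊥  new=0  stable
  step 5. node 4  ⊔preds=⊤  new=⊤  old=⊥  +wl: 3
  step 6. node 5  ⊔preds=⊤  new=⊤  old=⊥  +wl: 4
  step 7. node 3  ⊔preds=⊤  new=⊤  old=0  +wl: 5
  step 8. node 4  ⊔preds=⊤  new=⊤  stable
  step 9. node 5  ⊔preds=⊤  new=⊤  stable

Least fixpoint reached:
  node 0: +
  node 1: ⊤
  node 2: 0
  node 3: ⊤
  node 4: ⊤
  node 5: ⊤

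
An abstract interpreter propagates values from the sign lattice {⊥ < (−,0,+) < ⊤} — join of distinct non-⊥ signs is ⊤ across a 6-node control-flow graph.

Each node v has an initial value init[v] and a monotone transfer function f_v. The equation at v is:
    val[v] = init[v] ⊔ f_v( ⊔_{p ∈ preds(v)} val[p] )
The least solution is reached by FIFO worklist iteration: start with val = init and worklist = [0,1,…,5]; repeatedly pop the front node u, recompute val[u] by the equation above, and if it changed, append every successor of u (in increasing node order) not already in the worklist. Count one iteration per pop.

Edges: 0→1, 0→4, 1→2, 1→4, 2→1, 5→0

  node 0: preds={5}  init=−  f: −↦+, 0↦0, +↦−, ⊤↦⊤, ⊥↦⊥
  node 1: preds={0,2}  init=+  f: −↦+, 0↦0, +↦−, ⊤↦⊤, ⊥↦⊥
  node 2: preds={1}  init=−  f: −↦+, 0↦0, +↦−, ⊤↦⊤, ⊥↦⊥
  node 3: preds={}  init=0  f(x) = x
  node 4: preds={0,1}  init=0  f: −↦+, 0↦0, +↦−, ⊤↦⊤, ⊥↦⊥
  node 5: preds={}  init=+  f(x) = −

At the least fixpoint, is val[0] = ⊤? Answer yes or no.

Iteration log — 11 steps:
  step 1. node 0  ⊔preds=+  new=−  stable
  step 2. node 1  ⊔preds=−  new=+  stable
  step 3. node 2  ⊔preds=+  new=−  stable
  step 4. node 3  ⊔preds=⊥  new=0  stable
  step 5. node 4  ⊔preds=⊤  new=⊤  old=0  +wl: 
  step 6. node 5  ⊔preds=⊥  new=⊤  old=+  +wl: 0
  step 7. node 0  ⊔preds=⊤  new=⊤  old=−  +wl: 1,4
  step 8. node 1  ⊔preds=⊤  new=⊤  old=+  +wl: 2
  step 9. node 4  ⊔preds=⊤  new=⊤  stable
  step 10. node 2  ⊔preds=⊤  new=⊤  old=−  +wl: 1
  step 11. node 1  ⊔preds=⊤  new=⊤  stable

Least fixpoint reached:
  node 0: ⊤
  node 1: ⊤
  node 2: ⊤
  node 3: 0
  node 4: ⊤
  node 5: ⊤

yes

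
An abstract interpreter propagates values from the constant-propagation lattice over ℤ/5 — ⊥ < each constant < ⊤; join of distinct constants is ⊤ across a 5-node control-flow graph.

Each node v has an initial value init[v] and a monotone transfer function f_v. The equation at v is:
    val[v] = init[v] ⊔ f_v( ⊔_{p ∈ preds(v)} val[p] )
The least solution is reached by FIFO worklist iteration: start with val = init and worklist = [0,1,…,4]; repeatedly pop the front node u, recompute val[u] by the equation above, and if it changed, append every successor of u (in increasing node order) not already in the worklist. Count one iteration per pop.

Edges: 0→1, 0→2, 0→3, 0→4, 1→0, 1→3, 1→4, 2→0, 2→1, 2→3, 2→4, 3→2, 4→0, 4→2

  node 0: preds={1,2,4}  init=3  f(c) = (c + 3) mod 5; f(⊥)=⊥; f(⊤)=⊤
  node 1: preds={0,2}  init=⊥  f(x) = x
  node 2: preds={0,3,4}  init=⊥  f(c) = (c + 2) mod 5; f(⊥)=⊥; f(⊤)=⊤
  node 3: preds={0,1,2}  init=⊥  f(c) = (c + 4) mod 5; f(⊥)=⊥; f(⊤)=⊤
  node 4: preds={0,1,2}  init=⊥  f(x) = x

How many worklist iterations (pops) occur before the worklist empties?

12

Worklist (12 pops):
  #1 pop 0: in=⊥ → 3 (no change)
  #2 pop 1: in=3 → 3 (was ⊥); enqueue [0]
  #3 pop 2: in=3 → 0 (was ⊥); enqueue [1]
  #4 pop 3: in=⊤ → ⊤ (was ⊥); enqueue [2]
  #5 pop 4: in=⊤ → ⊤ (was ⊥); enqueue []
  #6 pop 0: in=⊤ → ⊤ (was 3); enqueue [3,4]
  #7 pop 1: in=⊤ → ⊤ (was 3); enqueue [0]
  #8 pop 2: in=⊤ → ⊤ (was 0); enqueue [1]
  #9 pop 3: in=⊤ → ⊤ (no change)
  #10 pop 4: in=⊤ → ⊤ (no change)
  #11 pop 0: in=⊤ → ⊤ (no change)
  #12 pop 1: in=⊤ → ⊤ (no change)

Fixpoint:
  val[0] = ⊤
  val[1] = ⊤
  val[2] = ⊤
  val[3] = ⊤
  val[4] = ⊤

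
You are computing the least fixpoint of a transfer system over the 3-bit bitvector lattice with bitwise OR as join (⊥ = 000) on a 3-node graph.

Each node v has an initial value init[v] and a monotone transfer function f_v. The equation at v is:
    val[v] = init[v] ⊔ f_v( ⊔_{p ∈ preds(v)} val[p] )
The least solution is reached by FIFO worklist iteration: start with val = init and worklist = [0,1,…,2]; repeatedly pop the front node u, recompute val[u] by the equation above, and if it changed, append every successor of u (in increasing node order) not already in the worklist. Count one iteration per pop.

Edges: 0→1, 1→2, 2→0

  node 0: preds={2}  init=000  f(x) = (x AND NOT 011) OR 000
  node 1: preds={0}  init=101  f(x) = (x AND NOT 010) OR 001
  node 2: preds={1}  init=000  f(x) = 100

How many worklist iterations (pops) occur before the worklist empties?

5

Worklist (5 pops):
  #1 pop 0: in=000 → 000 (no change)
  #2 pop 1: in=000 → 101 (no change)
  #3 pop 2: in=101 → 100 (was 000); enqueue [0]
  #4 pop 0: in=100 → 100 (was 000); enqueue [1]
  #5 pop 1: in=100 → 101 (no change)

Fixpoint:
  val[0] = 100
  val[1] = 101
  val[2] = 100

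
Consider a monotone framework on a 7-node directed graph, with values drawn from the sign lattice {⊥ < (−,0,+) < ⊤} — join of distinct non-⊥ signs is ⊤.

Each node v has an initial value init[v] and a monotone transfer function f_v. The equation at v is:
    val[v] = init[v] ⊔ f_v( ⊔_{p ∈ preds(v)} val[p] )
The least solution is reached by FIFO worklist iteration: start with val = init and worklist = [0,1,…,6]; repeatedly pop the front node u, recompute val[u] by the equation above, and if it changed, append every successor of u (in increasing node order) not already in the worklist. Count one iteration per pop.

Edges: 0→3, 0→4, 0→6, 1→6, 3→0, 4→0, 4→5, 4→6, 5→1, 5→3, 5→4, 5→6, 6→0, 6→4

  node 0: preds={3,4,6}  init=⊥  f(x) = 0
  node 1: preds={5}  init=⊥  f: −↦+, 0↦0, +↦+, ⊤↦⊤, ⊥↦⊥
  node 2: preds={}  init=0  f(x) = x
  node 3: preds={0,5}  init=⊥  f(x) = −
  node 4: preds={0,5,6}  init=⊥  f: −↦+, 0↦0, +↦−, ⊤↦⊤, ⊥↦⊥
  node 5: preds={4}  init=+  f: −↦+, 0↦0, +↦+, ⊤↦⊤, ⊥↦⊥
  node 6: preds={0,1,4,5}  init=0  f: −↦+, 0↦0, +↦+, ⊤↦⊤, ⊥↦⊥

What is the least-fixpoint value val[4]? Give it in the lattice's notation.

⊤

Trace (12 dequeues):
  [1] u=0 | in 0 | out 0 | prev ⊥ | push {}
  [2] u=1 | in + | out + | prev ⊥ | push {}
  [3] u=2 | in ⊥ | out 0 | ==
  [4] u=3 | in ⊤ | out − | prev ⊥ | push {0}
  [5] u=4 | in ⊤ | out ⊤ | prev ⊥ | push {}
  [6] u=5 | in ⊤ | out ⊤ | prev + | push {1,3,4}
  [7] u=6 | in ⊤ | out ⊤ | prev 0 | push {}
  [8] u=0 | in ⊤ | out 0 | ==
  [9] u=1 | in ⊤ | out ⊤ | prev + | push {6}
  [10] u=3 | in ⊤ | out − | ==
  [11] u=4 | in ⊤ | out ⊤ | ==
  [12] u=6 | in ⊤ | out ⊤ | ==

Converged values:
  [0] 0
  [1] ⊤
  [2] 0
  [3] −
  [4] ⊤
  [5] ⊤
  [6] ⊤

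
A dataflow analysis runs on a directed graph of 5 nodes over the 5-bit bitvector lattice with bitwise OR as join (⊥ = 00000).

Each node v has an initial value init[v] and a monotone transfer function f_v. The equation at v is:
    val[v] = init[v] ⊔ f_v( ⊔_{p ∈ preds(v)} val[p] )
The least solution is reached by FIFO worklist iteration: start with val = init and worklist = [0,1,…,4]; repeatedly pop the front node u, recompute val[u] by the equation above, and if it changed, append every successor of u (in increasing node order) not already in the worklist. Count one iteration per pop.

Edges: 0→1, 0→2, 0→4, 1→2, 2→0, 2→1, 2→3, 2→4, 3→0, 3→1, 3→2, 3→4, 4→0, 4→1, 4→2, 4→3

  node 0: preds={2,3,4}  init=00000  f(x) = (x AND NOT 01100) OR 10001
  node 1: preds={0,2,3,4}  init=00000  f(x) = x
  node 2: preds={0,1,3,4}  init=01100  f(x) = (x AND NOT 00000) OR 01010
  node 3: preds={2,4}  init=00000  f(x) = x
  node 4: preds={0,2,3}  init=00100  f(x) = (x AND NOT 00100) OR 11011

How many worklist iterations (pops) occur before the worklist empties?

10

Iteration log — 10 steps:
  step 1. node 0  ⊔preds=01100  new=10001  old=00000  +wl: 
  step 2. node 1  ⊔preds=11101  new=11101  old=00000  +wl: 
  step 3. node 2  ⊔preds=11101  new=11111  old=01100  +wl: 0,1
  step 4. node 3  ⊔preds=11111  new=11111  old=00000  +wl: 2
  step 5. node 4  ⊔preds=11111  new=11111  old=00100  +wl: 3
  step 6. node 0  ⊔preds=11111  new=10011  old=10001  +wl: 4
  step 7. node 1  ⊔preds=11111  new=11111  old=11101  +wl: 
  step 8. node 2  ⊔preds=11111  new=11111  stable
  step 9. node 3  ⊔preds=11111  new=11111  stable
  step 10. node 4  ⊔preds=11111  new=11111  stable

Least fixpoint reached:
  node 0: 10011
  node 1: 11111
  node 2: 11111
  node 3: 11111
  node 4: 11111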